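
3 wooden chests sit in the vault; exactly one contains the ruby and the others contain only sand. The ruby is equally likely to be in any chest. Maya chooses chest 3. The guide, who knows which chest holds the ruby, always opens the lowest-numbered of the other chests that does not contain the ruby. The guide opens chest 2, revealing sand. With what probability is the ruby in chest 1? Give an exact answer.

Apply Bayes' rule, conditioning on where the ruby actually is.
If it is in chest 1 (prior 1/3): chest 2 is the lowest-numbered option available, probability 1; weight (1/3)·1 = 1/3.
If it is in chest 2 (prior 1/3): the guide opened chest 2, so this case is ruled out; weight (1/3)·0 = 0.
If it is in chest 3 (prior 1/3): the guide would have opened chest 1 instead, probability 0; weight (1/3)·0 = 0.
The weights sum to 1/3.
So P(the ruby in chest 1 | the guide opened chest 2) = (1/3) / (1/3) = 1.

1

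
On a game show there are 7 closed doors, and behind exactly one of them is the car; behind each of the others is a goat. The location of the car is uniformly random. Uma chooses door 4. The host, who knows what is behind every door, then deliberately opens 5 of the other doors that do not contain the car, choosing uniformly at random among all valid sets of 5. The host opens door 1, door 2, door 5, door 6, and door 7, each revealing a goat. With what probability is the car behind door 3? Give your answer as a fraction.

6/7

Consider each possible location of the car in turn.
If it is behind any of doors 1, 2, 5, 6, and 7 (prior 1/7 each): that door was opened and seen not to hold the prize — ruled out; weight (1/7)·0 = 0 each.
If it is behind door 3 (prior 1/7): the host has no choice, probability 1; weight (1/7)·1 = 1/7.
If it is behind door 4 (prior 1/7): the host has 6 equally likely choices, so probability 1/6; weight (1/7)·(1/6) = 1/42.
The weights sum to 1/6.
So P(the car behind door 3 | the host opened door 1, door 2, door 5, door 6, and door 7) = (1/7) / (1/6) = 6/7.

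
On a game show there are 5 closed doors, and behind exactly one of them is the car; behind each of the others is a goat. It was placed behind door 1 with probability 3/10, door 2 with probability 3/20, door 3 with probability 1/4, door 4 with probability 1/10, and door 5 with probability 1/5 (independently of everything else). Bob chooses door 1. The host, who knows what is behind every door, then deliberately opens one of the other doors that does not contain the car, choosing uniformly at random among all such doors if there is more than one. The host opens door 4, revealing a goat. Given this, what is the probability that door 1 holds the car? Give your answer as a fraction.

Consider each possible location of the car in turn.
If it is behind door 1 (prior 3/10): the host has 4 equally likely choices, so probability 1/4; weight (3/10)·(1/4) = 3/40.
If it is behind door 2 (prior 3/20): the host has 3 equally likely choices, so probability 1/3; weight (3/20)·(1/3) = 1/20.
If it is behind door 3 (prior 1/4): the host has 3 equally likely choices, so probability 1/3; weight (1/4)·(1/3) = 1/12.
If it is behind door 4 (prior 1/10): the host opened door 4, so this case is ruled out; weight (1/10)·0 = 0.
If it is behind door 5 (prior 1/5): the host has 3 equally likely choices, so probability 1/3; weight (1/5)·(1/3) = 1/15.
The weights sum to 11/40.
So P(the car behind door 1 | the host opened door 4) = (3/40) / (11/40) = 3/11.

3/11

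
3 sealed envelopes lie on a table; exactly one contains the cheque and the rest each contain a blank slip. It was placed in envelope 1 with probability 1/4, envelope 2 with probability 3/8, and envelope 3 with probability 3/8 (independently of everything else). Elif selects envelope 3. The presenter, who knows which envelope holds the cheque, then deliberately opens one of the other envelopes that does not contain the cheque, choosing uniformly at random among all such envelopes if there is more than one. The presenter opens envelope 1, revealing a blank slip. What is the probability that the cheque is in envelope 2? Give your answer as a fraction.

2/3

Apply Bayes' rule, conditioning on where the cheque actually is.
If it is in envelope 1 (prior 1/4): the presenter opened envelope 1, so this case is ruled out; weight (1/4)·0 = 0.
If it is in envelope 2 (prior 3/8): the presenter has no choice, probability 1; weight (3/8)·1 = 3/8.
If it is in envelope 3 (prior 3/8): the presenter has 2 equally likely choices, so probability 1/2; weight (3/8)·(1/2) = 3/16.
The weights sum to 9/16.
So P(the cheque in envelope 2 | the presenter opened envelope 1) = (3/8) / (9/16) = 2/3.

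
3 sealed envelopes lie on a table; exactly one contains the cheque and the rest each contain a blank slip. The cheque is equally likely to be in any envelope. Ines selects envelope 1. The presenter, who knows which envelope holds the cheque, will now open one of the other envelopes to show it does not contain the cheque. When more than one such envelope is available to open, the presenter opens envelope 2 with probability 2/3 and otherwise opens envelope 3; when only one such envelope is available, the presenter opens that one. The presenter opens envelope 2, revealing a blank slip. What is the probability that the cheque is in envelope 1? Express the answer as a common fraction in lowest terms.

Condition on the true location of the cheque.
If it is in envelope 1 (prior 1/3): envelope 2 is available, opened with probability 2/3; weight (1/3)·(2/3) = 2/9.
If it is in envelope 2 (prior 1/3): the presenter opened envelope 2, so this case is ruled out; weight (1/3)·0 = 0.
If it is in envelope 3 (prior 1/3): only envelope 2 is available, probability 1; weight (1/3)·1 = 1/3.
The weights sum to 5/9.
So P(the cheque in envelope 1 | the presenter opened envelope 2) = (2/9) / (5/9) = 2/5.

2/5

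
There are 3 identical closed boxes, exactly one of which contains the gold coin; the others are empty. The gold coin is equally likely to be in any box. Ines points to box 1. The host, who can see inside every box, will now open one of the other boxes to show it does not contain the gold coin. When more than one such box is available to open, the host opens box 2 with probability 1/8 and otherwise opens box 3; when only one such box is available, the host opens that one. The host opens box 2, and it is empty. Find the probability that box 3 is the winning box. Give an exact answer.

Apply Bayes' rule, conditioning on where the gold coin actually is.
If it is in box 1 (prior 1/3): box 2 is available, opened with probability 1/8; weight (1/3)·(1/8) = 1/24.
If it is in box 2 (prior 1/3): the host opened box 2, so this case is ruled out; weight (1/3)·0 = 0.
If it is in box 3 (prior 1/3): only box 2 is available, probability 1; weight (1/3)·1 = 1/3.
The weights sum to 3/8.
So P(the gold coin in box 3 | the host opened box 2) = (1/3) / (3/8) = 8/9.

8/9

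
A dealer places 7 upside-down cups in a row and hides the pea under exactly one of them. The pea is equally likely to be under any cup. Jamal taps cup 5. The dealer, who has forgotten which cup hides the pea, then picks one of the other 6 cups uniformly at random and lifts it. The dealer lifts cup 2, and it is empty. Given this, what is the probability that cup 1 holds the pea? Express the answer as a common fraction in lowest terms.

1/6

Apply Bayes' rule, conditioning on where the pea actually is.
If it is under any of cups 1, 3, 4, 5, 6, and 7 (prior 1/7 each): the dealer picks cup 2 with probability 1/6 regardless, and it is not the prize; weight (1/7)·(1/6) = 1/42 each.
If it is under cup 2 (prior 1/7): the dealer opened cup 2, so this case is ruled out; weight (1/7)·0 = 0.
The weights sum to 1/7.
So P(the pea under cup 1 | the dealer opened cup 2) = (1/42) / (1/7) = 1/6.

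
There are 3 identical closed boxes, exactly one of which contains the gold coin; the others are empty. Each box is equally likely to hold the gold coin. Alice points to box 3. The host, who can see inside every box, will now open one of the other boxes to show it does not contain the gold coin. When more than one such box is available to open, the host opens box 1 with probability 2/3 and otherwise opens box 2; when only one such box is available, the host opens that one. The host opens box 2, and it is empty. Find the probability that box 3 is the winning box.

1/4

Consider each possible location of the gold coin in turn.
If it is in box 1 (prior 1/3): only box 2 is available, probability 1; weight (1/3)·1 = 1/3.
If it is in box 2 (prior 1/3): the host opened box 2, so this case is ruled out; weight (1/3)·0 = 0.
If it is in box 3 (prior 1/3): box 1 is available but not opened, probability 1/3; weight (1/3)·(1/3) = 1/9.
The weights sum to 4/9.
So P(the gold coin in box 3 | the host opened box 2) = (1/9) / (4/9) = 1/4.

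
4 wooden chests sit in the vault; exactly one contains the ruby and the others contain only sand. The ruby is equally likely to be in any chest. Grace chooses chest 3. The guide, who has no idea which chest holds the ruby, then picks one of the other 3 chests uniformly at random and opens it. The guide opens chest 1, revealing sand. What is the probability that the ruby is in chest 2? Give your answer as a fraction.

1/3

Because the guide chose which chest to open without knowing where the ruby is, the choice is independent of the prize location. Learning that chest 1 does not hold the ruby simply rules out that one location and leaves the remaining 3 chests still equally likely by symmetry.
So P(the ruby in chest 2) = 1/3.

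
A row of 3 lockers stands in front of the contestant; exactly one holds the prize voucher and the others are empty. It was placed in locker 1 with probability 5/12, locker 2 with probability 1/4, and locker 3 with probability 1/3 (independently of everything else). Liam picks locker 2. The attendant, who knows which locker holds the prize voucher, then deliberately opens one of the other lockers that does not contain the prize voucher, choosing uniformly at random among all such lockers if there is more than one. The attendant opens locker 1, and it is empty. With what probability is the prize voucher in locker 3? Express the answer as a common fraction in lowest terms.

8/11

Apply Bayes' rule, conditioning on where the prize voucher actually is.
If it is in locker 1 (prior 5/12): the attendant opened locker 1, so this case is ruled out; weight (5/12)·0 = 0.
If it is in locker 2 (prior 1/4): the attendant has 2 equally likely choices, so probability 1/2; weight (1/4)·(1/2) = 1/8.
If it is in locker 3 (prior 1/3): the attendant has no choice, probability 1; weight (1/3)·1 = 1/3.
The weights sum to 11/24.
So P(the prize voucher in locker 3 | the attendant opened locker 1) = (1/3) / (11/24) = 8/11.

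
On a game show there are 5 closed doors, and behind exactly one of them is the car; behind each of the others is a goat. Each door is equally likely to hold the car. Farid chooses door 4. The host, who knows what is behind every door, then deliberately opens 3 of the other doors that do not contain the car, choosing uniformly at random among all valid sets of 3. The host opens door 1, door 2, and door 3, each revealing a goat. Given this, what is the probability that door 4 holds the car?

Consider each possible location of the car in turn.
If it is behind any of doors 1, 2, and 3 (prior 1/5 each): that door was opened and seen not to hold the prize — ruled out; weight (1/5)·0 = 0 each.
If it is behind door 4 (prior 1/5): the host has 4 equally likely choices, so probability 1/4; weight (1/5)·(1/4) = 1/20.
If it is behind door 5 (prior 1/5): the host has no choice, probability 1; weight (1/5)·1 = 1/5.
The weights sum to 1/4.
So P(the car behind door 4 | the host opened door 1, door 2, and door 3) = (1/20) / (1/4) = 1/5.

1/5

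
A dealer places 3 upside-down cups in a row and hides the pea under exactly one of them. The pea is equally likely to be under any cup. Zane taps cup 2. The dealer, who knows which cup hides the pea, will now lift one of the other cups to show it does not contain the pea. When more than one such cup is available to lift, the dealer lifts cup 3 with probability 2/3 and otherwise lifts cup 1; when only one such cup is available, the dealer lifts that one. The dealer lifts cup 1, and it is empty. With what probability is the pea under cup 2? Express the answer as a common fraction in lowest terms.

1/4

Apply Bayes' rule, conditioning on where the pea actually is.
If it is under cup 1 (prior 1/3): the dealer opened cup 1, so this case is ruled out; weight (1/3)·0 = 0.
If it is under cup 2 (prior 1/3): cup 3 is available but not opened, probability 1/3; weight (1/3)·(1/3) = 1/9.
If it is under cup 3 (prior 1/3): only cup 1 is available, probability 1; weight (1/3)·1 = 1/3.
The weights sum to 4/9.
So P(the pea under cup 2 | the dealer opened cup 1) = (1/9) / (4/9) = 1/4.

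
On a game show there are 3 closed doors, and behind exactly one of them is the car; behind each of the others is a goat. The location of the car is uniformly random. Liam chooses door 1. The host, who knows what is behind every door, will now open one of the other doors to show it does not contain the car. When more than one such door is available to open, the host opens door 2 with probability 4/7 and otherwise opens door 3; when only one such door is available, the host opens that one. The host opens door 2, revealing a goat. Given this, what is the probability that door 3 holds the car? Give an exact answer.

7/11

Consider each possible location of the car in turn.
If it is behind door 1 (prior 1/3): door 2 is available, opened with probability 4/7; weight (1/3)·(4/7) = 4/21.
If it is behind door 2 (prior 1/3): the host opened door 2, so this case is ruled out; weight (1/3)·0 = 0.
If it is behind door 3 (prior 1/3): only door 2 is available, probability 1; weight (1/3)·1 = 1/3.
The weights sum to 11/21.
So P(the car behind door 3 | the host opened door 2) = (1/3) / (11/21) = 7/11.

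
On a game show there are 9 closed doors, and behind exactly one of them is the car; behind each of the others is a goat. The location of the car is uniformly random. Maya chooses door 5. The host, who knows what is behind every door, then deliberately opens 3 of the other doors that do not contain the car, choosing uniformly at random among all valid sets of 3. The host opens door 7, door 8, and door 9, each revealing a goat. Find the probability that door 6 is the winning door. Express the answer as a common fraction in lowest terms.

8/45

Consider each possible location of the car in turn.
If it is behind any of doors 1, 2, 3, 4, and 6 (prior 1/9 each): the host has 35 equally likely choices, so probability 1/35; weight (1/9)·(1/35) = 1/315 each.
If it is behind door 5 (prior 1/9): the host has 56 equally likely choices, so probability 1/56; weight (1/9)·(1/56) = 1/504.
If it is behind any of doors 7, 8, and 9 (prior 1/9 each): that door was opened and seen not to hold the prize — ruled out; weight (1/9)·0 = 0 each.
The weights sum to 1/56.
So P(the car behind door 6 | the host opened door 7, door 8, and door 9) = (1/315) / (1/56) = 8/45.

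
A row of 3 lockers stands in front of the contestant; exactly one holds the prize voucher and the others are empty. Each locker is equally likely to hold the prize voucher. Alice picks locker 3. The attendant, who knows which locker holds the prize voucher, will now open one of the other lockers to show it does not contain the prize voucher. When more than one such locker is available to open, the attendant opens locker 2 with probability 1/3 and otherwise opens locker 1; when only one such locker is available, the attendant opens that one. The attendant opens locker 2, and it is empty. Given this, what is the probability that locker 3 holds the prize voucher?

1/4

Consider each possible location of the prize voucher in turn.
If it is in locker 1 (prior 1/3): only locker 2 is available, probability 1; weight (1/3)·1 = 1/3.
If it is in locker 2 (prior 1/3): the attendant opened locker 2, so this case is ruled out; weight (1/3)·0 = 0.
If it is in locker 3 (prior 1/3): locker 2 is available, opened with probability 1/3; weight (1/3)·(1/3) = 1/9.
The weights sum to 4/9.
So P(the prize voucher in locker 3 | the attendant opened locker 2) = (1/9) / (4/9) = 1/4.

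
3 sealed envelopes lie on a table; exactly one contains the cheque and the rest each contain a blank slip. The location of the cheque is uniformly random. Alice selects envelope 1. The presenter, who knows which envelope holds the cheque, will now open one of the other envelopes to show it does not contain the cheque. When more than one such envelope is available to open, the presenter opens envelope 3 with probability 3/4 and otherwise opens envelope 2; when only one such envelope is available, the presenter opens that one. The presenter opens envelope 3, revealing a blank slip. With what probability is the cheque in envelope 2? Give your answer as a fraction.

4/7

Consider each possible location of the cheque in turn.
If it is in envelope 1 (prior 1/3): envelope 3 is available, opened with probability 3/4; weight (1/3)·(3/4) = 1/4.
If it is in envelope 2 (prior 1/3): only envelope 3 is available, probability 1; weight (1/3)·1 = 1/3.
If it is in envelope 3 (prior 1/3): the presenter opened envelope 3, so this case is ruled out; weight (1/3)·0 = 0.
The weights sum to 7/12.
So P(the cheque in envelope 2 | the presenter opened envelope 3) = (1/3) / (7/12) = 4/7.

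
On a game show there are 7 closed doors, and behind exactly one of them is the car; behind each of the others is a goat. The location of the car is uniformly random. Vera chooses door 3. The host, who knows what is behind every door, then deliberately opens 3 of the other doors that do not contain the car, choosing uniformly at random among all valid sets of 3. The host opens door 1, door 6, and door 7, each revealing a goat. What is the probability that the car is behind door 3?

1/7

Condition on the true location of the car.
If it is behind any of doors 1, 6, and 7 (prior 1/7 each): that door was opened and seen not to hold the prize — ruled out; weight (1/7)·0 = 0 each.
If it is behind any of doors 2, 4, and 5 (prior 1/7 each): the host has 10 equally likely choices, so probability 1/10; weight (1/7)·(1/10) = 1/70 each.
If it is behind door 3 (prior 1/7): the host has 20 equally likely choices, so probability 1/20; weight (1/7)·(1/20) = 1/140.
The weights sum to 1/20.
So P(the car behind door 3 | the host opened door 1, door 6, and door 7) = (1/140) / (1/20) = 1/7.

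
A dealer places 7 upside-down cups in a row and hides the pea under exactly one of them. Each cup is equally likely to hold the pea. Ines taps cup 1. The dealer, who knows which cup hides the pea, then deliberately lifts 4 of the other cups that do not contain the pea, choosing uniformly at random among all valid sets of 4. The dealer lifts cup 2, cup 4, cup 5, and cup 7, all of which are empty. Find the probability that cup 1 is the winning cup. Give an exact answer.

1/7

Apply Bayes' rule, conditioning on where the pea actually is.
If it is under cup 1 (prior 1/7): the dealer has 15 equally likely choices, so probability 1/15; weight (1/7)·(1/15) = 1/105.
If it is under any of cups 2, 4, 5, and 7 (prior 1/7 each): that cup was opened and seen not to hold the prize — ruled out; weight (1/7)·0 = 0 each.
If it is under either of cups 3 and 6 (prior 1/7 each): the dealer has 5 equally likely choices, so probability 1/5; weight (1/7)·(1/5) = 1/35 each.
The weights sum to 1/15.
So P(the pea under cup 1 | the dealer opened cup 2, cup 4, cup 5, and cup 7) = (1/105) / (1/15) = 1/7.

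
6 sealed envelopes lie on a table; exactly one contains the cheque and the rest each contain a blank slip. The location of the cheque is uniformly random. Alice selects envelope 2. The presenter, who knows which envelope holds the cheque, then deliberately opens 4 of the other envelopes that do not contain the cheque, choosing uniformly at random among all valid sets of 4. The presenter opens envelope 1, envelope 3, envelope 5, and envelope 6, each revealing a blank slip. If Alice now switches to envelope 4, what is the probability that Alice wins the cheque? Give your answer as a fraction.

Condition on the true location of the cheque.
If it is in any of envelopes 1, 3, 5, and 6 (prior 1/6 each): that envelope was opened and seen not to hold the prize — ruled out; weight (1/6)·0 = 0 each.
If it is in envelope 2 (prior 1/6): the presenter has 5 equally likely choices, so probability 1/5; weight (1/6)·(1/5) = 1/30.
If it is in envelope 4 (prior 1/6): the presenter has no choice, probability 1; weight (1/6)·1 = 1/6.
The weights sum to 1/5.
So P(the cheque in envelope 4 | the presenter opened envelope 1, envelope 3, envelope 5, and envelope 6) = (1/6) / (1/5) = 5/6.

5/6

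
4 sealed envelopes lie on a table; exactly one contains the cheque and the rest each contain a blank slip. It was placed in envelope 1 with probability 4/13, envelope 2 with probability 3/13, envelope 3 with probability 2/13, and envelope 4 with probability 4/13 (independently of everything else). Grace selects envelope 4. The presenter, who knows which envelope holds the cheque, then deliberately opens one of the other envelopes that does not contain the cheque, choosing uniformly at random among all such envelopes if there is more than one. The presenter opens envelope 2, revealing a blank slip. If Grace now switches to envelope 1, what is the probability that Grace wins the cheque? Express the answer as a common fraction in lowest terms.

6/13

Condition on the true location of the cheque.
If it is in envelope 1 (prior 4/13): the presenter has 2 equally likely choices, so probability 1/2; weight (4/13)·(1/2) = 2/13.
If it is in envelope 2 (prior 3/13): the presenter opened envelope 2, so this case is ruled out; weight (3/13)·0 = 0.
If it is in envelope 3 (prior 2/13): the presenter has 2 equally likely choices, so probability 1/2; weight (2/13)·(1/2) = 1/13.
If it is in envelope 4 (prior 4/13): the presenter has 3 equally likely choices, so probability 1/3; weight (4/13)·(1/3) = 4/39.
The weights sum to 1/3.
So P(the cheque in envelope 1 | the presenter opened envelope 2) = (2/13) / (1/3) = 6/13.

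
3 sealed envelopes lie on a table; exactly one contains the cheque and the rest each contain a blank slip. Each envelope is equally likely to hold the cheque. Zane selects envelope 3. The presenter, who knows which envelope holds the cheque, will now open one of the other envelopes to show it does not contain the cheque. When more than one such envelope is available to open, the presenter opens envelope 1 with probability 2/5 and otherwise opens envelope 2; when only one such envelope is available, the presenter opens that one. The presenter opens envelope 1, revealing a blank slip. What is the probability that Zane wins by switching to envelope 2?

5/7

Apply Bayes' rule, conditioning on where the cheque actually is.
If it is in envelope 1 (prior 1/3): the presenter opened envelope 1, so this case is ruled out; weight (1/3)·0 = 0.
If it is in envelope 2 (prior 1/3): only envelope 1 is available, probability 1; weight (1/3)·1 = 1/3.
If it is in envelope 3 (prior 1/3): envelope 1 is available, opened with probability 2/5; weight (1/3)·(2/5) = 2/15.
The weights sum to 7/15.
So P(the cheque in envelope 2 | the presenter opened envelope 1) = (1/3) / (7/15) = 5/7.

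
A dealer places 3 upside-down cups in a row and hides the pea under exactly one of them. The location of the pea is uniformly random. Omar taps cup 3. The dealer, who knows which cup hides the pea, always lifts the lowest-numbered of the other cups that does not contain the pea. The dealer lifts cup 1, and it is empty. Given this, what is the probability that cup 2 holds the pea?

1/2

Consider each possible location of the pea in turn.
If it is under cup 1 (prior 1/3): the dealer opened cup 1, so this case is ruled out; weight (1/3)·0 = 0.
If it is under either of cups 2 and 3 (prior 1/3 each): cup 1 is the lowest-numbered option available, probability 1; weight (1/3)·1 = 1/3 each.
The weights sum to 2/3.
So P(the pea under cup 2 | the dealer opened cup 1) = (1/3) / (2/3) = 1/2.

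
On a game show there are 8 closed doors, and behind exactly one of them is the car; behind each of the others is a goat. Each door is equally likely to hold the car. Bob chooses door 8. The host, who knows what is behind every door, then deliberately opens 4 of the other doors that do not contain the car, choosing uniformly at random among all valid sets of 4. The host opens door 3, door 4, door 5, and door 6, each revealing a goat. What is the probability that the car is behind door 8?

Apply Bayes' rule, conditioning on where the car actually is.
If it is behind any of doors 1, 2, and 7 (prior 1/8 each): the host has 15 equally likely choices, so probability 1/15; weight (1/8)·(1/15) = 1/120 each.
If it is behind any of doors 3, 4, 5, and 6 (prior 1/8 each): that door was opened and seen not to hold the prize — ruled out; weight (1/8)·0 = 0 each.
If it is behind door 8 (prior 1/8): the host has 35 equally likely choices, so probability 1/35; weight (1/8)·(1/35) = 1/280.
The weights sum to 1/35.
So P(the car behind door 8 | the host opened door 3, door 4, door 5, and door 6) = (1/280) / (1/35) = 1/8.

1/8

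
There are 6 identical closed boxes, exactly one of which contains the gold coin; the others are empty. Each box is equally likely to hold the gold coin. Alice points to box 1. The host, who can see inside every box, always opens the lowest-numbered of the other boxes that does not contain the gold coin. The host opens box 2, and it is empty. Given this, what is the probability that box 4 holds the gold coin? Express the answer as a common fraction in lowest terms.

Consider each possible location of the gold coin in turn.
If it is in any of boxes 1, 3, 4, 5, and 6 (prior 1/6 each): box 2 is the lowest-numbered option available, probability 1; weight (1/6)·1 = 1/6 each.
If it is in box 2 (prior 1/6): the host opened box 2, so this case is ruled out; weight (1/6)·0 = 0.
The weights sum to 5/6.
So P(the gold coin in box 4 | the host opened box 2) = (1/6) / (5/6) = 1/5.

1/5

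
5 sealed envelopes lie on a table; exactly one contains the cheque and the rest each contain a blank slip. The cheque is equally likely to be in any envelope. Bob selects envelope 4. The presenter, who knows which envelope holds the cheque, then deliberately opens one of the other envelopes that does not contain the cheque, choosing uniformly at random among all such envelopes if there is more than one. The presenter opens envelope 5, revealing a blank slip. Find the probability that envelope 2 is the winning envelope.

Condition on the true location of the cheque.
If it is in any of envelopes 1, 2, and 3 (prior 1/5 each): the presenter has 3 equally likely choices, so probability 1/3; weight (1/5)·(1/3) = 1/15 each.
If it is in envelope 4 (prior 1/5): the presenter has 4 equally likely choices, so probability 1/4; weight (1/5)·(1/4) = 1/20.
If it is in envelope 5 (prior 1/5): the presenter opened envelope 5, so this case is ruled out; weight (1/5)·0 = 0.
The weights sum to 1/4.
So P(the cheque in envelope 2 | the presenter opened envelope 5) = (1/15) / (1/4) = 4/15.

4/15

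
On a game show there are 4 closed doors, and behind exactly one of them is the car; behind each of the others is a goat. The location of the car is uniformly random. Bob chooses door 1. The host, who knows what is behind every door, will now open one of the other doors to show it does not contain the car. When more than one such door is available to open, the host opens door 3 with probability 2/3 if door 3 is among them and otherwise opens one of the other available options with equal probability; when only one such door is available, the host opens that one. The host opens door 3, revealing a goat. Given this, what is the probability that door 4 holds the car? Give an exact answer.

1/3

Consider each possible location of the car in turn.
If it is behind any of doors 1, 2, and 4 (prior 1/4 each): door 3 is available, opened with probability 2/3; weight (1/4)·(2/3) = 1/6 each.
If it is behind door 3 (prior 1/4): the host opened door 3, so this case is ruled out; weight (1/4)·0 = 0.
The weights sum to 1/2.
So P(the car behind door 4 | the host opened door 3) = (1/6) / (1/2) = 1/3.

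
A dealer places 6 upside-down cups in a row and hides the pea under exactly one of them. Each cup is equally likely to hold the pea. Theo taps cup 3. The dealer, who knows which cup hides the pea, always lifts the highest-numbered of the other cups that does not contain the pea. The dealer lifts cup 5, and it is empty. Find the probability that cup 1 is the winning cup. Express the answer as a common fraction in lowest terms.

Consider each possible location of the pea in turn.
If it is under any of cups 1, 2, 3, and 4 (prior 1/6 each): the dealer would have opened cup 6 instead, probability 0; weight (1/6)·0 = 0 each.
If it is under cup 5 (prior 1/6): the dealer opened cup 5, so this case is ruled out; weight (1/6)·0 = 0.
If it is under cup 6 (prior 1/6): cup 5 is the highest-numbered option available, probability 1; weight (1/6)·1 = 1/6.
The weights sum to 1/6.
So P(the pea under cup 1 | the dealer opened cup 5) = 0 / (1/6) = 0.

0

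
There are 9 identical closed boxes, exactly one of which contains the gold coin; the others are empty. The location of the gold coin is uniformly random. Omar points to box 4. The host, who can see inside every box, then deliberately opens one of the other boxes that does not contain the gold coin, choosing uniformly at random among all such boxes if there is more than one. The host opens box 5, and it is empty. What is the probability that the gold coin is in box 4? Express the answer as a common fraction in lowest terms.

Apply Bayes' rule, conditioning on where the gold coin actually is.
If it is in any of boxes 1, 2, 3, 6, 7, 8, and 9 (prior 1/9 each): the host has 7 equally likely choices, so probability 1/7; weight (1/9)·(1/7) = 1/63 each.
If it is in box 4 (prior 1/9): the host has 8 equally likely choices, so probability 1/8; weight (1/9)·(1/8) = 1/72.
If it is in box 5 (prior 1/9): the host opened box 5, so this case is ruled out; weight (1/9)·0 = 0.
The weights sum to 1/8.
So P(the gold coin in box 4 | the host opened box 5) = (1/72) / (1/8) = 1/9.

1/9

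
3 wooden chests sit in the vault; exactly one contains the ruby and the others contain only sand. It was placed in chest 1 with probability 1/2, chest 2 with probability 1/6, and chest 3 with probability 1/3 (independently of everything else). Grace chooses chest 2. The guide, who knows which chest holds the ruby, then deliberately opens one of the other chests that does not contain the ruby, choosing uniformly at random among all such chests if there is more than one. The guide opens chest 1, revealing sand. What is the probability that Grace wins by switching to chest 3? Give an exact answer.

4/5

Condition on the true location of the ruby.
If it is in chest 1 (prior 1/2): the guide opened chest 1, so this case is ruled out; weight (1/2)·0 = 0.
If it is in chest 2 (prior 1/6): the guide has 2 equally likely choices, so probability 1/2; weight (1/6)·(1/2) = 1/12.
If it is in chest 3 (prior 1/3): the guide has no choice, probability 1; weight (1/3)·1 = 1/3.
The weights sum to 5/12.
So P(the ruby in chest 3 | the guide opened chest 1) = (1/3) / (5/12) = 4/5.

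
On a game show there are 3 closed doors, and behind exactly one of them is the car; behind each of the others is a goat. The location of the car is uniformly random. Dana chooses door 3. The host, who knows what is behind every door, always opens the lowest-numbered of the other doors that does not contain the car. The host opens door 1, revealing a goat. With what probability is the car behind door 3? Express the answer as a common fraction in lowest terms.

1/2

Apply Bayes' rule, conditioning on where the car actually is.
If it is behind door 1 (prior 1/3): the host opened door 1, so this case is ruled out; weight (1/3)·0 = 0.
If it is behind either of doors 2 and 3 (prior 1/3 each): door 1 is the lowest-numbered option available, probability 1; weight (1/3)·1 = 1/3 each.
The weights sum to 2/3.
So P(the car behind door 3 | the host opened door 1) = (1/3) / (2/3) = 1/2.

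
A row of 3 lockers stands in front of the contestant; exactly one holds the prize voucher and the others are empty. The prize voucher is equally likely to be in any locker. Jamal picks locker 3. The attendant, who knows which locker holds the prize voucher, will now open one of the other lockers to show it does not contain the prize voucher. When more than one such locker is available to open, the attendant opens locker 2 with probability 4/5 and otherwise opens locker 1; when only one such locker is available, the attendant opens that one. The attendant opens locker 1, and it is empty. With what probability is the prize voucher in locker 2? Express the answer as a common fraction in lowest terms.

5/6

Condition on the true location of the prize voucher.
If it is in locker 1 (prior 1/3): the attendant opened locker 1, so this case is ruled out; weight (1/3)·0 = 0.
If it is in locker 2 (prior 1/3): only locker 1 is available, probability 1; weight (1/3)·1 = 1/3.
If it is in locker 3 (prior 1/3): locker 2 is available but not opened, probability 1/5; weight (1/3)·(1/5) = 1/15.
The weights sum to 2/5.
So P(the prize voucher in locker 2 | the attendant opened locker 1) = (1/3) / (2/5) = 5/6.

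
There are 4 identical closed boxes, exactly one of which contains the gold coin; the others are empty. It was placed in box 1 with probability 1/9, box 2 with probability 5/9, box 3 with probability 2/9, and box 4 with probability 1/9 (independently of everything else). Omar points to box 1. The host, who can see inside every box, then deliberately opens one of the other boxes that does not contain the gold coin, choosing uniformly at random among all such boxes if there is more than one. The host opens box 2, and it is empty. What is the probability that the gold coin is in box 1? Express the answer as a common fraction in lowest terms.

2/11

Apply Bayes' rule, conditioning on where the gold coin actually is.
If it is in box 1 (prior 1/9): the host has 3 equally likely choices, so probability 1/3; weight (1/9)·(1/3) = 1/27.
If it is in box 2 (prior 5/9): the host opened box 2, so this case is ruled out; weight (5/9)·0 = 0.
If it is in box 3 (prior 2/9): the host has 2 equally likely choices, so probability 1/2; weight (2/9)·(1/2) = 1/9.
If it is in box 4 (prior 1/9): the host has 2 equally likely choices, so probability 1/2; weight (1/9)·(1/2) = 1/18.
The weights sum to 11/54.
So P(the gold coin in box 1 | the host opened box 2) = (1/27) / (11/54) = 2/11.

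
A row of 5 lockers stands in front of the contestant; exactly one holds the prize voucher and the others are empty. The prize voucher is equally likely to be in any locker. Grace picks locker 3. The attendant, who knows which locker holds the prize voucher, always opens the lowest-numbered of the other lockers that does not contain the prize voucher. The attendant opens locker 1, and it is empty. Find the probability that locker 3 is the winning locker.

Condition on the true location of the prize voucher.
If it is in locker 1 (prior 1/5): the attendant opened locker 1, so this case is ruled out; weight (1/5)·0 = 0.
If it is in any of lockers 2, 3, 4, and 5 (prior 1/5 each): locker 1 is the lowest-numbered option available, probability 1; weight (1/5)·1 = 1/5 each.
The weights sum to 4/5.
So P(the prize voucher in locker 3 | the attendant opened locker 1) = (1/5) / (4/5) = 1/4.

1/4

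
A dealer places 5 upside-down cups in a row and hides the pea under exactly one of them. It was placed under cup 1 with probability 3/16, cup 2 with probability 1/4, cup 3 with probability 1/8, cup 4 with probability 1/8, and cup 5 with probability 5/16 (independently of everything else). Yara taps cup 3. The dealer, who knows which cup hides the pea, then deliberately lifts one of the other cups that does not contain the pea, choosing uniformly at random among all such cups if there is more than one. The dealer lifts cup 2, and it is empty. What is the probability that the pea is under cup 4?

Condition on the true location of the pea.
If it is under cup 1 (prior 3/16): the dealer has 3 equally likely choices, so probability 1/3; weight (3/16)·(1/3) = 1/16.
If it is under cup 2 (prior 1/4): the dealer opened cup 2, so this case is ruled out; weight (1/4)·0 = 0.
If it is under cup 3 (prior 1/8): the dealer has 4 equally likely choices, so probability 1/4; weight (1/8)·(1/4) = 1/32.
If it is under cup 4 (prior 1/8): the dealer has 3 equally likely choices, so probability 1/3; weight (1/8)·(1/3) = 1/24.
If it is under cup 5 (prior 5/16): the dealer has 3 equally likely choices, so probability 1/3; weight (5/16)·(1/3) = 5/48.
The weights sum to 23/96.
So P(the pea under cup 4 | the dealer opened cup 2) = (1/24) / (23/96) = 4/23.

4/23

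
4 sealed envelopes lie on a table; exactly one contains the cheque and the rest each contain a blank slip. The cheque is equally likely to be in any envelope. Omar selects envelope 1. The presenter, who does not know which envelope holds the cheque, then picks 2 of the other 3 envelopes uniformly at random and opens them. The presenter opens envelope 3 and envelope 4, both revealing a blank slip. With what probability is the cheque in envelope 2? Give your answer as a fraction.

Apply Bayes' rule, conditioning on where the cheque actually is.
If it is in either of envelopes 1 and 2 (prior 1/4 each): the presenter picks exactly this set with probability 1/3 regardless, and none is the prize; weight (1/4)·(1/3) = 1/12 each.
If it is in either of envelopes 3 and 4 (prior 1/4 each): that envelope was opened and seen not to hold the prize — ruled out; weight (1/4)·0 = 0 each.
The weights sum to 1/6.
So P(the cheque in envelope 2 | the presenter opened envelope 3 and envelope 4) = (1/12) / (1/6) = 1/2.

1/2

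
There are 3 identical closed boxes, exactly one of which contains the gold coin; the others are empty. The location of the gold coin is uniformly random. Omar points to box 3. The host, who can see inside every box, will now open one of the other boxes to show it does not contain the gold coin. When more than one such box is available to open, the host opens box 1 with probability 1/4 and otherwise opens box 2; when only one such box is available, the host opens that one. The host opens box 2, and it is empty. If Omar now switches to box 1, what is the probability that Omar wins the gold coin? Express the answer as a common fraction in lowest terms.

Condition on the true location of the gold coin.
If it is in box 1 (prior 1/3): only box 2 is available, probability 1; weight (1/3)·1 = 1/3.
If it is in box 2 (prior 1/3): the host opened box 2, so this case is ruled out; weight (1/3)·0 = 0.
If it is in box 3 (prior 1/3): box 1 is available but not opened, probability 3/4; weight (1/3)·(3/4) = 1/4.
The weights sum to 7/12.
So P(the gold coin in box 1 | the host opened box 2) = (1/3) / (7/12) = 4/7.

4/7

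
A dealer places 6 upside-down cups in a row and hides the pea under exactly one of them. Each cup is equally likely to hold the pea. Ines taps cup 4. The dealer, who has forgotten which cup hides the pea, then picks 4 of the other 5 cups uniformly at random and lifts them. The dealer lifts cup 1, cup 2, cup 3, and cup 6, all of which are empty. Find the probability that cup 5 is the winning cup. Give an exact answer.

1/2

Because the dealer chose which cups to lift without knowing where the pea is, the choice is independent of the prize location. Learning that none of the 4 opened cups holds the pea simply rules out those 4 locations and leaves the remaining 2 cups still equally likely by symmetry.
So P(the pea under cup 5) = 1/2.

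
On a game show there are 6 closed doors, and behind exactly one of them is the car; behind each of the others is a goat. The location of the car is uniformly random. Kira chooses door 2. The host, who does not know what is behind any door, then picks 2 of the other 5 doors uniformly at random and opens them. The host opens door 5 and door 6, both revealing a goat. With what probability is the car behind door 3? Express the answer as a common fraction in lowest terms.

1/4

Because the host chose which doors to open without knowing where the car is, the choice is independent of the prize location. Learning that none of the 2 opened doors holds the car simply rules out those 2 locations and leaves the remaining 4 doors still equally likely by symmetry.
So P(the car behind door 3) = 1/4.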